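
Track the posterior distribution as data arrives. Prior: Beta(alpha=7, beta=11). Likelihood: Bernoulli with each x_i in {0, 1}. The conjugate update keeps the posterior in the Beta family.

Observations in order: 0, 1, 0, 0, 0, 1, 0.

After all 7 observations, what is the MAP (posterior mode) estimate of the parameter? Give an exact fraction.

obs 1: x=0 → posterior Beta(7, 12)
obs 2: x=1 → posterior Beta(8, 12)
obs 3: x=0 → posterior Beta(8, 13)
obs 4: x=0 → posterior Beta(8, 14)
obs 5: x=0 → posterior Beta(8, 15)
obs 6: x=1 → posterior Beta(9, 15)
obs 7: x=0 → posterior Beta(9, 16)

8/23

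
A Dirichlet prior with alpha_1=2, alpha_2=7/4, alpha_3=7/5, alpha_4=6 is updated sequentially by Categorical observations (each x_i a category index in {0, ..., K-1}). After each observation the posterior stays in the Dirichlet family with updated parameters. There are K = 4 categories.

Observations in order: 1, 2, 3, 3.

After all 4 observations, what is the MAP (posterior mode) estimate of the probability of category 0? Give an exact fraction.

20/223

obs 1: x=1 → posterior Dirichlet(2, 11/4, 7/5, 6)
obs 2: x=2 → posterior Dirichlet(2, 11/4, 12/5, 6)
obs 3: x=3 → posterior Dirichlet(2, 11/4, 12/5, 7)
obs 4: x=3 → posterior Dirichlet(2, 11/4, 12/5, 8)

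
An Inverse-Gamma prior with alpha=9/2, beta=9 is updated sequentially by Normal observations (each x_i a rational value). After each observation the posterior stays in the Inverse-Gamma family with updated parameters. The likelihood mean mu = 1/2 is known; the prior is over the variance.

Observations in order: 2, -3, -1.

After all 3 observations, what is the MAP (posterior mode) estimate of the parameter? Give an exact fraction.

obs 1: x=2 → posterior Inverse-Gamma(5, 81/8)
obs 2: x=-3 → posterior Inverse-Gamma(11/2, 65/4)
obs 3: x=-1 → posterior Inverse-Gamma(6, 139/8)

139/56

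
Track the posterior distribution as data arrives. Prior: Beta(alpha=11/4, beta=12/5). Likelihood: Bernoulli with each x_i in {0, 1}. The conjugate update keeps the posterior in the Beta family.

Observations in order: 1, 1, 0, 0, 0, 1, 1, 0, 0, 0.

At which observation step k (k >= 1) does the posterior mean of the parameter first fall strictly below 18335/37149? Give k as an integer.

k = 5

obs 1: x=1 → posterior Beta(15/4, 12/5)
obs 2: x=1 → posterior Beta(19/4, 12/5)
obs 3: x=0 → posterior Beta(19/4, 17/5)
obs 4: x=0 → posterior Beta(19/4, 22/5)
obs 5: x=0 → posterior Beta(19/4, 27/5)
obs 6: x=1 → posterior Beta(23/4, 27/5)
obs 7: x=1 → posterior Beta(27/4, 27/5)
obs 8: x=0 → posterior Beta(27/4, 32/5)
obs 9: x=0 → posterior Beta(27/4, 37/5)
obs 10: x=0 → posterior Beta(27/4, 42/5)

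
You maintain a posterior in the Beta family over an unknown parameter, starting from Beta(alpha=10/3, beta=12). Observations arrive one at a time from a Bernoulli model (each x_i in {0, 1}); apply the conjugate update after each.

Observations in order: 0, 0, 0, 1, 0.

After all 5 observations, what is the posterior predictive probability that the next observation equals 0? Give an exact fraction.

obs 1: x=0 → posterior Beta(10/3, 13)
obs 2: x=0 → posterior Beta(10/3, 14)
obs 3: x=0 → posterior Beta(10/3, 15)
obs 4: x=1 → posterior Beta(13/3, 15)
obs 5: x=0 → posterior Beta(13/3, 16)

48/61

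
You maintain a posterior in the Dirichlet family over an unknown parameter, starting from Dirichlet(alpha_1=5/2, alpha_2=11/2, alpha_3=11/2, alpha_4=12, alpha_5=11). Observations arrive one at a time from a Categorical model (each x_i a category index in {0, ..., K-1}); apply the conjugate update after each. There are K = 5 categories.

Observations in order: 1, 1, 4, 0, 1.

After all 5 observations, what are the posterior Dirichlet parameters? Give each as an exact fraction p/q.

alpha_1=7/2, alpha_2=17/2, alpha_3=11/2, alpha_4=12, alpha_5=12

obs 1: x=1 → posterior Dirichlet(5/2, 13/2, 11/2, 12, 11)
obs 2: x=1 → posterior Dirichlet(5/2, 15/2, 11/2, 12, 11)
obs 3: x=4 → posterior Dirichlet(5/2, 15/2, 11/2, 12, 12)
obs 4: x=0 → posterior Dirichlet(7/2, 15/2, 11/2, 12, 12)
obs 5: x=1 → posterior Dirichlet(7/2, 17/2, 11/2, 12, 12)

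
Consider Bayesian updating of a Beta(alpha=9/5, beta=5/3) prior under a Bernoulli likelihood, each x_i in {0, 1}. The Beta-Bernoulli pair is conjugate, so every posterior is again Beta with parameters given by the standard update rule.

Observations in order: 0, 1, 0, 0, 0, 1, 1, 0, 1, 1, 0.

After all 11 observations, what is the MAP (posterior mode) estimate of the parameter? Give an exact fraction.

87/187

obs 1: x=0 → posterior Beta(9/5, 8/3)
obs 2: x=1 → posterior Beta(14/5, 8/3)
obs 3: x=0 → posterior Beta(14/5, 11/3)
obs 4: x=0 → posterior Beta(14/5, 14/3)
obs 5: x=0 → posterior Beta(14/5, 17/3)
obs 6: x=1 → posterior Beta(19/5, 17/3)
obs 7: x=1 → posterior Beta(24/5, 17/3)
obs 8: x=0 → posterior Beta(24/5, 20/3)
obs 9: x=1 → posterior Beta(29/5, 20/3)
obs 10: x=1 → posterior Beta(34/5, 20/3)
obs 11: x=0 → posterior Beta(34/5, 23/3)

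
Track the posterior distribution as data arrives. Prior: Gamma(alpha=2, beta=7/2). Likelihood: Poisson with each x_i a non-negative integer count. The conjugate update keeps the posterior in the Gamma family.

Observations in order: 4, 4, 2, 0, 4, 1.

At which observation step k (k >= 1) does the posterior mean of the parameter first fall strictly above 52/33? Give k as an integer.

k = 2

obs 1: x=4 → posterior Gamma(6, 9/2)
obs 2: x=4 → posterior Gamma(10, 11/2)
obs 3: x=2 → posterior Gamma(12, 13/2)
obs 4: x=0 → posterior Gamma(12, 15/2)
obs 5: x=4 → posterior Gamma(16, 17/2)
obs 6: x=1 → posterior Gamma(17, 19/2)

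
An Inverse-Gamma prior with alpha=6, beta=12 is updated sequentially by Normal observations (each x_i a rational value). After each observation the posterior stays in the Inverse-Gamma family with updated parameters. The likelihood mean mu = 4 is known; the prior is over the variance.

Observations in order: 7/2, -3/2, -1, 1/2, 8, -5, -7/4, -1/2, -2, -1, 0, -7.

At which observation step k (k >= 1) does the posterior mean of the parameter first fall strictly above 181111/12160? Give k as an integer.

k = 10

obs 1: x=7/2 → posterior Inverse-Gamma(13/2, 97/8)
obs 2: x=-3/2 → posterior Inverse-Gamma(7, 109/4)
obs 3: x=-1 → posterior Inverse-Gamma(15/2, 159/4)
obs 4: x=1/2 → posterior Inverse-Gamma(8, 367/8)
obs 5: x=8 → posterior Inverse-Gamma(17/2, 431/8)
obs 6: x=-5 → posterior Inverse-Gamma(9, 755/8)
obs 7: x=-7/4 → posterior Inverse-Gamma(19/2, 3549/32)
obs 8: x=-1/2 → posterior Inverse-Gamma(10, 3873/32)
obs 9: x=-2 → posterior Inverse-Gamma(21/2, 4449/32)
obs 10: x=-1 → posterior Inverse-Gamma(11, 4849/32)
obs 11: x=0 → posterior Inverse-Gamma(23/2, 5105/32)
obs 12: x=-7 → posterior Inverse-Gamma(12, 7041/32)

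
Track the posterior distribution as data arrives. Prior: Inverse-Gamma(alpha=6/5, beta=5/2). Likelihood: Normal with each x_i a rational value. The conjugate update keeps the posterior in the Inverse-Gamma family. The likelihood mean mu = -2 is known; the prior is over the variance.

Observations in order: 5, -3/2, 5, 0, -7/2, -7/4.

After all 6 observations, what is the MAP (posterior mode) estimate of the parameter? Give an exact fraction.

obs 1: x=5 → posterior Inverse-Gamma(17/10, 27)
obs 2: x=-3/2 → posterior Inverse-Gamma(11/5, 217/8)
obs 3: x=5 → posterior Inverse-Gamma(27/10, 413/8)
obs 4: x=0 → posterior Inverse-Gamma(16/5, 429/8)
obs 5: x=-7/2 → posterior Inverse-Gamma(37/10, 219/4)
obs 6: x=-7/4 → posterior Inverse-Gamma(21/5, 1753/32)

8765/832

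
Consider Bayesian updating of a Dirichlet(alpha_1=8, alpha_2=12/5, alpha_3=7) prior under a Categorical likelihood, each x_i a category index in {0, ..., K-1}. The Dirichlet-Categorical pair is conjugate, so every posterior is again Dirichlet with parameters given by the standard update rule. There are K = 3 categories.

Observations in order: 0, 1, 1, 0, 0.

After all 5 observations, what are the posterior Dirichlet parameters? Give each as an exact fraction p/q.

obs 1: x=0 → posterior Dirichlet(9, 12/5, 7)
obs 2: x=1 → posterior Dirichlet(9, 17/5, 7)
obs 3: x=1 → posterior Dirichlet(9, 22/5, 7)
obs 4: x=0 → posterior Dirichlet(10, 22/5, 7)
obs 5: x=0 → posterior Dirichlet(11, 22/5, 7)

alpha_1=11, alpha_2=22/5, alpha_3=7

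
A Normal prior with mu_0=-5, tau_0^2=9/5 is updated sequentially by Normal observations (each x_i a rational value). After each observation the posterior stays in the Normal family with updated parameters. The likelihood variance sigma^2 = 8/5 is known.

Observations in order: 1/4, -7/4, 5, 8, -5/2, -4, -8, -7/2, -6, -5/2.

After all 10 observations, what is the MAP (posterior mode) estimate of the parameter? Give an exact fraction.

obs 1: x=1/4 → posterior Normal(-151/68, 72/85)
obs 2: x=-7/4 → posterior Normal(-107/52, 36/65)
obs 3: x=5 → posterior Normal(-17/70, 72/175)
obs 4: x=8 → posterior Normal(127/88, 18/55)
obs 5: x=-5/2 → posterior Normal(41/53, 72/265)
obs 6: x=-4 → posterior Normal(5/62, 36/155)
obs 7: x=-8 → posterior Normal(-67/71, 72/355)
obs 8: x=-7/2 → posterior Normal(-197/160, 9/50)
obs 9: x=-6 → posterior Normal(-305/178, 72/445)
obs 10: x=-5/2 → posterior Normal(-25/14, 36/245)

-25/14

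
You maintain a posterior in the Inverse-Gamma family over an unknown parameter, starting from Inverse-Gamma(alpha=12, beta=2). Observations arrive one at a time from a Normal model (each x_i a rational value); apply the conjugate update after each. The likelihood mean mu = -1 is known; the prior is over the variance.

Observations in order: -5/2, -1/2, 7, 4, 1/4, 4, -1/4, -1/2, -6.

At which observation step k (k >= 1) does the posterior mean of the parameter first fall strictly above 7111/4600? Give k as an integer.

k = 3

obs 1: x=-5/2 → posterior Inverse-Gamma(25/2, 25/8)
obs 2: x=-1/2 → posterior Inverse-Gamma(13, 13/4)
obs 3: x=7 → posterior Inverse-Gamma(27/2, 141/4)
obs 4: x=4 → posterior Inverse-Gamma(14, 191/4)
obs 5: x=1/4 → posterior Inverse-Gamma(29/2, 1553/32)
obs 6: x=4 → posterior Inverse-Gamma(15, 1953/32)
obs 7: x=-1/4 → posterior Inverse-Gamma(31/2, 981/16)
obs 8: x=-1/2 → posterior Inverse-Gamma(16, 983/16)
obs 9: x=-6 → posterior Inverse-Gamma(33/2, 1183/16)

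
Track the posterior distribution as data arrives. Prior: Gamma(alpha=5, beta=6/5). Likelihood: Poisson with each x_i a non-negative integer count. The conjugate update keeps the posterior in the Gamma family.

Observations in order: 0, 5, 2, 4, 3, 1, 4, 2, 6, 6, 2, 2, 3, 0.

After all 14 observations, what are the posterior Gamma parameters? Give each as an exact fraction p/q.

obs 1: x=0 → posterior Gamma(5, 11/5)
obs 2: x=5 → posterior Gamma(10, 16/5)
obs 3: x=2 → posterior Gamma(12, 21/5)
obs 4: x=4 → posterior Gamma(16, 26/5)
obs 5: x=3 → posterior Gamma(19, 31/5)
obs 6: x=1 → posterior Gamma(20, 36/5)
obs 7: x=4 → posterior Gamma(24, 41/5)
obs 8: x=2 → posterior Gamma(26, 46/5)
obs 9: x=6 → posterior Gamma(32, 51/5)
obs 10: x=6 → posterior Gamma(38, 56/5)
obs 11: x=2 → posterior Gamma(40, 61/5)
obs 12: x=2 → posterior Gamma(42, 66/5)
obs 13: x=3 → posterior Gamma(45, 71/5)
obs 14: x=0 → posterior Gamma(45, 76/5)

alpha=45, beta=76/5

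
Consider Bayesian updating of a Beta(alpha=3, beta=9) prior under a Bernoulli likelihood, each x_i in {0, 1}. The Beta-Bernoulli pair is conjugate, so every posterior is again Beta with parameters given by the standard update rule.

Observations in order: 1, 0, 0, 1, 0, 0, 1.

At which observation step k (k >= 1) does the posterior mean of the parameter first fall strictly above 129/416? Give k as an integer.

obs 1: x=1 → posterior Beta(4, 9)
obs 2: x=0 → posterior Beta(4, 10)
obs 3: x=0 → posterior Beta(4, 11)
obs 4: x=1 → posterior Beta(5, 11)
obs 5: x=0 → posterior Beta(5, 12)
obs 6: x=0 → posterior Beta(5, 13)
obs 7: x=1 → posterior Beta(6, 13)

k = 4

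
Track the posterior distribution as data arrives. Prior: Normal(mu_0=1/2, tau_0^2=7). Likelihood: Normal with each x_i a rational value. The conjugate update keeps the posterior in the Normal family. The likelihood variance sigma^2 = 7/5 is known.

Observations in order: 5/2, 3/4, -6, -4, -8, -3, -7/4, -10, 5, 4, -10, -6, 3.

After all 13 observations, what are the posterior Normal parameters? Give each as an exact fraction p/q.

obs 1: x=5/2 → posterior Normal(13/6, 7/6)
obs 2: x=3/4 → posterior Normal(67/44, 7/11)
obs 3: x=-6 → posterior Normal(-53/64, 7/16)
obs 4: x=-4 → posterior Normal(-19/12, 1/3)
obs 5: x=-8 → posterior Normal(-293/104, 7/26)
obs 6: x=-3 → posterior Normal(-353/124, 7/31)
obs 7: x=-7/4 → posterior Normal(-97/36, 7/36)
obs 8: x=-10 → posterior Normal(-147/41, 7/41)
obs 9: x=5 → posterior Normal(-61/23, 7/46)
obs 10: x=4 → posterior Normal(-2, 7/51)
obs 11: x=-10 → posterior Normal(-19/7, 1/8)
obs 12: x=-6 → posterior Normal(-182/61, 7/61)
obs 13: x=3 → posterior Normal(-167/66, 7/66)

mu_0=-167/66, tau_0^2=7/66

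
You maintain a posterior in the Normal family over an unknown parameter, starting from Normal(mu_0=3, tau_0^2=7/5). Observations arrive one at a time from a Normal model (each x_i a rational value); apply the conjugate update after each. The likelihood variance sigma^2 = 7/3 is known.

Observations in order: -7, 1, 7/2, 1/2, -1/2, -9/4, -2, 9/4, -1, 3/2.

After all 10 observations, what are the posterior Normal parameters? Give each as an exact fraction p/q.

obs 1: x=-7 → posterior Normal(-3/4, 7/8)
obs 2: x=1 → posterior Normal(-3/11, 7/11)
obs 3: x=7/2 → posterior Normal(15/28, 1/2)
obs 4: x=1/2 → posterior Normal(9/17, 7/17)
obs 5: x=-1/2 → posterior Normal(3/8, 7/20)
obs 6: x=-9/4 → posterior Normal(3/92, 7/23)
obs 7: x=-2 → posterior Normal(-21/104, 7/26)
obs 8: x=9/4 → posterior Normal(3/58, 7/29)
obs 9: x=-1 → posterior Normal(-3/64, 7/32)
obs 10: x=3/2 → posterior Normal(3/35, 1/5)

mu_0=3/35, tau_0^2=1/5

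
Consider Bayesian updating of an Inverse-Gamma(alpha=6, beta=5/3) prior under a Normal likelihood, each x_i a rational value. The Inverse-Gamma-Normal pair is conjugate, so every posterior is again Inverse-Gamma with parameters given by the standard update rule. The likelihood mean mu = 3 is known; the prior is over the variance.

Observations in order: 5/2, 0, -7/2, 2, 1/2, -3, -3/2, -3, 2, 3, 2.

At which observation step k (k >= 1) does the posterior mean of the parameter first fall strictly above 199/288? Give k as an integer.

k = 2

obs 1: x=5/2 → posterior Inverse-Gamma(13/2, 43/24)
obs 2: x=0 → posterior Inverse-Gamma(7, 151/24)
obs 3: x=-7/2 → posterior Inverse-Gamma(15/2, 329/12)
obs 4: x=2 → posterior Inverse-Gamma(8, 335/12)
obs 5: x=1/2 → posterior Inverse-Gamma(17/2, 745/24)
obs 6: x=-3 → posterior Inverse-Gamma(9, 1177/24)
obs 7: x=-3/2 → posterior Inverse-Gamma(19/2, 355/6)
obs 8: x=-3 → posterior Inverse-Gamma(10, 463/6)
obs 9: x=2 → posterior Inverse-Gamma(21/2, 233/3)
obs 10: x=3 → posterior Inverse-Gamma(11, 233/3)
obs 11: x=2 → posterior Inverse-Gamma(23/2, 469/6)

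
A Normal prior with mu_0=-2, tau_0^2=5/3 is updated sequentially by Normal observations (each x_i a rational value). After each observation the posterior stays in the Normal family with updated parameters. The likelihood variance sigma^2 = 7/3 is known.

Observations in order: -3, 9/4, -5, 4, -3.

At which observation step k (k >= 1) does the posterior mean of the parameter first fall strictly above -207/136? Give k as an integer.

obs 1: x=-3 → posterior Normal(-29/12, 35/36)
obs 2: x=9/4 → posterior Normal(-71/68, 35/51)
obs 3: x=-5 → posterior Normal(-171/88, 35/66)
obs 4: x=4 → posterior Normal(-91/108, 35/81)
obs 5: x=-3 → posterior Normal(-151/128, 35/96)

k = 2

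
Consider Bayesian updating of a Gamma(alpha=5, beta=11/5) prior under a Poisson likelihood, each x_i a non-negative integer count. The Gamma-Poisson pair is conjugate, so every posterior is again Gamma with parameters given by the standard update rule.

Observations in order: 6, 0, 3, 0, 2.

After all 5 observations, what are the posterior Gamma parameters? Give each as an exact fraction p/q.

obs 1: x=6 → posterior Gamma(11, 16/5)
obs 2: x=0 → posterior Gamma(11, 21/5)
obs 3: x=3 → posterior Gamma(14, 26/5)
obs 4: x=0 → posterior Gamma(14, 31/5)
obs 5: x=2 → posterior Gamma(16, 36/5)

alpha=16, beta=36/5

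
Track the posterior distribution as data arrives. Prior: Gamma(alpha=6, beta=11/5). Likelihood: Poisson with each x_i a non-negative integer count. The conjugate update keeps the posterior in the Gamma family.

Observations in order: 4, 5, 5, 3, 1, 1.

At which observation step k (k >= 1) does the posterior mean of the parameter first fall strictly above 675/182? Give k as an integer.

k = 3

obs 1: x=4 → posterior Gamma(10, 16/5)
obs 2: x=5 → posterior Gamma(15, 21/5)
obs 3: x=5 → posterior Gamma(20, 26/5)
obs 4: x=3 → posterior Gamma(23, 31/5)
obs 5: x=1 → posterior Gamma(24, 36/5)
obs 6: x=1 → posterior Gamma(25, 41/5)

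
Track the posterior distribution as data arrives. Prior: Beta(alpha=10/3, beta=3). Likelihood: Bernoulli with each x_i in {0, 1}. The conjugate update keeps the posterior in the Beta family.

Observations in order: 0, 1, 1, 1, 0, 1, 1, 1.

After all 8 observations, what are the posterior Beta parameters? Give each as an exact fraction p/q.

obs 1: x=0 → posterior Beta(10/3, 4)
obs 2: x=1 → posterior Beta(13/3, 4)
obs 3: x=1 → posterior Beta(16/3, 4)
obs 4: x=1 → posterior Beta(19/3, 4)
obs 5: x=0 → posterior Beta(19/3, 5)
obs 6: x=1 → posterior Beta(22/3, 5)
obs 7: x=1 → posterior Beta(25/3, 5)
obs 8: x=1 → posterior Beta(28/3, 5)

alpha=28/3, beta=5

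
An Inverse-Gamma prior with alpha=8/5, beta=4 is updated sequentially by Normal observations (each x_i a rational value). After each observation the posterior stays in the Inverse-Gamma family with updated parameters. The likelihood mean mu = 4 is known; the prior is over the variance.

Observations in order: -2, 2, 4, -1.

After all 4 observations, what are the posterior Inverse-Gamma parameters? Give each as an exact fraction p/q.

alpha=18/5, beta=73/2

obs 1: x=-2 → posterior Inverse-Gamma(21/10, 22)
obs 2: x=2 → posterior Inverse-Gamma(13/5, 24)
obs 3: x=4 → posterior Inverse-Gamma(31/10, 24)
obs 4: x=-1 → posterior Inverse-Gamma(18/5, 73/2)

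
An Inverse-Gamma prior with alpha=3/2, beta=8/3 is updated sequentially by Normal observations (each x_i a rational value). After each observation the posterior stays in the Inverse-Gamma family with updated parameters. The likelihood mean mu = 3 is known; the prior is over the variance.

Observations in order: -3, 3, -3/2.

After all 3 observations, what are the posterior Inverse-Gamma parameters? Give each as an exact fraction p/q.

obs 1: x=-3 → posterior Inverse-Gamma(2, 62/3)
obs 2: x=3 → posterior Inverse-Gamma(5/2, 62/3)
obs 3: x=-3/2 → posterior Inverse-Gamma(3, 739/24)

alpha=3, beta=739/24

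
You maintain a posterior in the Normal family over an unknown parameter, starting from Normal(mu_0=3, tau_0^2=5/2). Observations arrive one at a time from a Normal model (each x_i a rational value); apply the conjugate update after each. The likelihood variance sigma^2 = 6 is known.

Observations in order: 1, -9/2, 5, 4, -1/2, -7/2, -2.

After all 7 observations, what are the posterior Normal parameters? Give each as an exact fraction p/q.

obs 1: x=1 → posterior Normal(41/17, 30/17)
obs 2: x=-9/2 → posterior Normal(37/44, 15/11)
obs 3: x=5 → posterior Normal(29/18, 10/9)
obs 4: x=4 → posterior Normal(127/64, 15/16)
obs 5: x=-1/2 → posterior Normal(61/37, 30/37)
obs 6: x=-7/2 → posterior Normal(29/28, 5/7)
obs 7: x=-2 → posterior Normal(67/94, 30/47)

mu_0=67/94, tau_0^2=30/47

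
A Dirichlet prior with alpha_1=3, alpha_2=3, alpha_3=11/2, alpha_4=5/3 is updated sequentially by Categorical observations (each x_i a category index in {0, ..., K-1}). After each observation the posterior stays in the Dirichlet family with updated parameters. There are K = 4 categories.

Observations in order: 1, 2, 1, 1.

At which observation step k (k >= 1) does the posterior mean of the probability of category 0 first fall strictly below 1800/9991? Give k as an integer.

k = 4

obs 1: x=1 → posterior Dirichlet(3, 4, 11/2, 5/3)
obs 2: x=2 → posterior Dirichlet(3, 4, 13/2, 5/3)
obs 3: x=1 → posterior Dirichlet(3, 5, 13/2, 5/3)
obs 4: x=1 → posterior Dirichlet(3, 6, 13/2, 5/3)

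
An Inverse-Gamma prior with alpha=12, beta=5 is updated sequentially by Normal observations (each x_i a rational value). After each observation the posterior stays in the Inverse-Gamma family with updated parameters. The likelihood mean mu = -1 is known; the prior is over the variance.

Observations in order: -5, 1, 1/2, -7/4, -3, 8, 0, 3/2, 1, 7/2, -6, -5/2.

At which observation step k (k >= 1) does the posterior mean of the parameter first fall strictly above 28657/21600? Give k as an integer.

obs 1: x=-5 → posterior Inverse-Gamma(25/2, 13)
obs 2: x=1 → posterior Inverse-Gamma(13, 15)
obs 3: x=1/2 → posterior Inverse-Gamma(27/2, 129/8)
obs 4: x=-7/4 → posterior Inverse-Gamma(14, 525/32)
obs 5: x=-3 → posterior Inverse-Gamma(29/2, 589/32)
obs 6: x=8 → posterior Inverse-Gamma(15, 1885/32)
obs 7: x=0 → posterior Inverse-Gamma(31/2, 1901/32)
obs 8: x=3/2 → posterior Inverse-Gamma(16, 2001/32)
obs 9: x=1 → posterior Inverse-Gamma(33/2, 2065/32)
obs 10: x=7/2 → posterior Inverse-Gamma(17, 2389/32)
obs 11: x=-6 → posterior Inverse-Gamma(35/2, 2789/32)
obs 12: x=-5/2 → posterior Inverse-Gamma(18, 2825/32)

k = 5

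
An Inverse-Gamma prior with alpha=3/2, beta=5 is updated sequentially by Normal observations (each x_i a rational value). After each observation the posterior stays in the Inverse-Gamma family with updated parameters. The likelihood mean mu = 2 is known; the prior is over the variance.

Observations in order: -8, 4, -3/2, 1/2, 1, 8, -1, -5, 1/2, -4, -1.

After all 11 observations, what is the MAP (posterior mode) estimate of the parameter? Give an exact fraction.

1083/64

obs 1: x=-8 → posterior Inverse-Gamma(2, 55)
obs 2: x=4 → posterior Inverse-Gamma(5/2, 57)
obs 3: x=-3/2 → posterior Inverse-Gamma(3, 505/8)
obs 4: x=1/2 → posterior Inverse-Gamma(7/2, 257/4)
obs 5: x=1 → posterior Inverse-Gamma(4, 259/4)
obs 6: x=8 → posterior Inverse-Gamma(9/2, 331/4)
obs 7: x=-1 → posterior Inverse-Gamma(5, 349/4)
obs 8: x=-5 → posterior Inverse-Gamma(11/2, 447/4)
obs 9: x=1/2 → posterior Inverse-Gamma(6, 903/8)
obs 10: x=-4 → posterior Inverse-Gamma(13/2, 1047/8)
obs 11: x=-1 → posterior Inverse-Gamma(7, 1083/8)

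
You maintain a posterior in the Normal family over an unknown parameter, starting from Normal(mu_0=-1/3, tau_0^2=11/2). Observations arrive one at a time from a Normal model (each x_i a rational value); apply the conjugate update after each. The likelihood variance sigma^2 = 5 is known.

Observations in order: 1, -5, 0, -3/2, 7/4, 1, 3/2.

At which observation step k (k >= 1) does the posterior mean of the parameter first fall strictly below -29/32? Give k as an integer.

k = 2

obs 1: x=1 → posterior Normal(23/63, 55/21)
obs 2: x=-5 → posterior Normal(-71/48, 55/32)
obs 3: x=0 → posterior Normal(-142/129, 55/43)
obs 4: x=-3/2 → posterior Normal(-383/324, 55/54)
obs 5: x=7/4 → posterior Normal(-107/156, 11/13)
obs 6: x=1 → posterior Normal(-403/912, 55/76)
obs 7: x=3/2 → posterior Normal(-205/1044, 55/87)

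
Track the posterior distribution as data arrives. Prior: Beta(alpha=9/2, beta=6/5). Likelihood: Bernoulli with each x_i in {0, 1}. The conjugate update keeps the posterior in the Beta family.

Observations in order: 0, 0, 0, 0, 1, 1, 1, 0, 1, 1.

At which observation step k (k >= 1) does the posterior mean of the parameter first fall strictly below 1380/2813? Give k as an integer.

obs 1: x=0 → posterior Beta(9/2, 11/5)
obs 2: x=0 → posterior Beta(9/2, 16/5)
obs 3: x=0 → posterior Beta(9/2, 21/5)
obs 4: x=0 → posterior Beta(9/2, 26/5)
obs 5: x=1 → posterior Beta(11/2, 26/5)
obs 6: x=1 → posterior Beta(13/2, 26/5)
obs 7: x=1 → posterior Beta(15/2, 26/5)
obs 8: x=0 → posterior Beta(15/2, 31/5)
obs 9: x=1 → posterior Beta(17/2, 31/5)
obs 10: x=1 → posterior Beta(19/2, 31/5)

k = 4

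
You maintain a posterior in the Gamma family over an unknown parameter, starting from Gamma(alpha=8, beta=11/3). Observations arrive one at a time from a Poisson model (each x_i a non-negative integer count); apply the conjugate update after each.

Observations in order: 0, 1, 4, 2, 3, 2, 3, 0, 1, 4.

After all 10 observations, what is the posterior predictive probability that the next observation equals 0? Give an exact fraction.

obs 1: x=0 → posterior Gamma(8, 14/3)
obs 2: x=1 → posterior Gamma(9, 17/3)
obs 3: x=4 → posterior Gamma(13, 20/3)
obs 4: x=2 → posterior Gamma(15, 23/3)
obs 5: x=3 → posterior Gamma(18, 26/3)
obs 6: x=2 → posterior Gamma(20, 29/3)
obs 7: x=3 → posterior Gamma(23, 32/3)
obs 8: x=0 → posterior Gamma(23, 35/3)
obs 9: x=1 → posterior Gamma(24, 38/3)
obs 10: x=4 → posterior Gamma(28, 41/3)

1438626275603521989270100382252682485138269921/10391421032197647794809234661696680461196066816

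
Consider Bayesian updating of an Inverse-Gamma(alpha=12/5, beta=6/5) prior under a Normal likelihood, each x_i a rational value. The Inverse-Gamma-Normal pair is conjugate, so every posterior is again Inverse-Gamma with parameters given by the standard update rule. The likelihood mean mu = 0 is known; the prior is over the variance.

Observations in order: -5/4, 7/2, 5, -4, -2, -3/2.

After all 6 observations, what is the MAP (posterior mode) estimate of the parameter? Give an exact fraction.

obs 1: x=-5/4 → posterior Inverse-Gamma(29/10, 317/160)
obs 2: x=7/2 → posterior Inverse-Gamma(17/5, 1297/160)
obs 3: x=5 → posterior Inverse-Gamma(39/10, 3297/160)
obs 4: x=-4 → posterior Inverse-Gamma(22/5, 4577/160)
obs 5: x=-2 → posterior Inverse-Gamma(49/10, 4897/160)
obs 6: x=-3/2 → posterior Inverse-Gamma(27/5, 5077/160)

5077/1024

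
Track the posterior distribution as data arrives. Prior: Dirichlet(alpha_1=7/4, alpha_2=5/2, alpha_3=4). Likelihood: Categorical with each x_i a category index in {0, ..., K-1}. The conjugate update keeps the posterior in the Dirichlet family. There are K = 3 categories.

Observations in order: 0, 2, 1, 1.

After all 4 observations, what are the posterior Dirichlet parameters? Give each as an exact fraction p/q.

alpha_1=11/4, alpha_2=9/2, alpha_3=5

obs 1: x=0 → posterior Dirichlet(11/4, 5/2, 4)
obs 2: x=2 → posterior Dirichlet(11/4, 5/2, 5)
obs 3: x=1 → posterior Dirichlet(11/4, 7/2, 5)
obs 4: x=1 → posterior Dirichlet(11/4, 9/2, 5)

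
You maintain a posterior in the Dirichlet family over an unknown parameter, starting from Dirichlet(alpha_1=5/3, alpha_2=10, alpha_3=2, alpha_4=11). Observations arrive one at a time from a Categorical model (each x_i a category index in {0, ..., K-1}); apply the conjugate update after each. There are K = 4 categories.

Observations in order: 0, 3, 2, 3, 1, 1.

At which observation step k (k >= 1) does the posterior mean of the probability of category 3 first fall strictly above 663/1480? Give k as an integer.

obs 1: x=0 → posterior Dirichlet(8/3, 10, 2, 11)
obs 2: x=3 → posterior Dirichlet(8/3, 10, 2, 12)
obs 3: x=2 → posterior Dirichlet(8/3, 10, 3, 12)
obs 4: x=3 → posterior Dirichlet(8/3, 10, 3, 13)
obs 5: x=1 → posterior Dirichlet(8/3, 11, 3, 13)
obs 6: x=1 → posterior Dirichlet(8/3, 12, 3, 13)

k = 2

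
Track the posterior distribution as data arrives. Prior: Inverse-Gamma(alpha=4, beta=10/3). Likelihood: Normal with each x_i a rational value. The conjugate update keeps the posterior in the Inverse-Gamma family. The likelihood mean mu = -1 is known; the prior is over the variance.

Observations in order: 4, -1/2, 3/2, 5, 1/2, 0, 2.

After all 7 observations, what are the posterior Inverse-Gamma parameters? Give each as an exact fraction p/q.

obs 1: x=4 → posterior Inverse-Gamma(9/2, 95/6)
obs 2: x=-1/2 → posterior Inverse-Gamma(5, 383/24)
obs 3: x=3/2 → posterior Inverse-Gamma(11/2, 229/12)
obs 4: x=5 → posterior Inverse-Gamma(6, 445/12)
obs 5: x=1/2 → posterior Inverse-Gamma(13/2, 917/24)
obs 6: x=0 → posterior Inverse-Gamma(7, 929/24)
obs 7: x=2 → posterior Inverse-Gamma(15/2, 1037/24)

alpha=15/2, beta=1037/24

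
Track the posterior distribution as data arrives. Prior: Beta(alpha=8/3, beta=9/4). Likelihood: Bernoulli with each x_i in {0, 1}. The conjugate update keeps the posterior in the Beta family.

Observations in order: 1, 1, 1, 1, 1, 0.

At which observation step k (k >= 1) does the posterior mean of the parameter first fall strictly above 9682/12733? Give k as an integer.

obs 1: x=1 → posterior Beta(11/3, 9/4)
obs 2: x=1 → posterior Beta(14/3, 9/4)
obs 3: x=1 → posterior Beta(17/3, 9/4)
obs 4: x=1 → posterior Beta(20/3, 9/4)
obs 5: x=1 → posterior Beta(23/3, 9/4)
obs 6: x=0 → posterior Beta(23/3, 13/4)

k = 5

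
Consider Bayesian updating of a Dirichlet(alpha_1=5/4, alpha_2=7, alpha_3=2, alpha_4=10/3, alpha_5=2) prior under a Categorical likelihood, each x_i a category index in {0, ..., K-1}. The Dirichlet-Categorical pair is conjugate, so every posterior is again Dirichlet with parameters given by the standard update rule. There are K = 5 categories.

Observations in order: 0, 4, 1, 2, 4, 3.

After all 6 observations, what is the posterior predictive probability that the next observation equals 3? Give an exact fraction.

52/259

obs 1: x=0 → posterior Dirichlet(9/4, 7, 2, 10/3, 2)
obs 2: x=4 → posterior Dirichlet(9/4, 7, 2, 10/3, 3)
obs 3: x=1 → posterior Dirichlet(9/4, 8, 2, 10/3, 3)
obs 4: x=2 → posterior Dirichlet(9/4, 8, 3, 10/3, 3)
obs 5: x=4 → posterior Dirichlet(9/4, 8, 3, 10/3, 4)
obs 6: x=3 → posterior Dirichlet(9/4, 8, 3, 13/3, 4)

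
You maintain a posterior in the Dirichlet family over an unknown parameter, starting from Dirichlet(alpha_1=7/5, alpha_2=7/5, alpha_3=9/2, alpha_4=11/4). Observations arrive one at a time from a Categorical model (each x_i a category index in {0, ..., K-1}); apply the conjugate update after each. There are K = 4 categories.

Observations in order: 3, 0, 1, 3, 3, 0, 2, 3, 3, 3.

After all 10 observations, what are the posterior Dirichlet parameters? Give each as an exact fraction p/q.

obs 1: x=3 → posterior Dirichlet(7/5, 7/5, 9/2, 15/4)
obs 2: x=0 → posterior Dirichlet(12/5, 7/5, 9/2, 15/4)
obs 3: x=1 → posterior Dirichlet(12/5, 12/5, 9/2, 15/4)
obs 4: x=3 → posterior Dirichlet(12/5, 12/5, 9/2, 19/4)
obs 5: x=3 → posterior Dirichlet(12/5, 12/5, 9/2, 23/4)
obs 6: x=0 → posterior Dirichlet(17/5, 12/5, 9/2, 23/4)
obs 7: x=2 → posterior Dirichlet(17/5, 12/5, 11/2, 23/4)
obs 8: x=3 → posterior Dirichlet(17/5, 12/5, 11/2, 27/4)
obs 9: x=3 → posterior Dirichlet(17/5, 12/5, 11/2, 31/4)
obs 10: x=3 → posterior Dirichlet(17/5, 12/5, 11/2, 35/4)

alpha_1=17/5, alpha_2=12/5, alpha_3=11/2, alpha_4=35/4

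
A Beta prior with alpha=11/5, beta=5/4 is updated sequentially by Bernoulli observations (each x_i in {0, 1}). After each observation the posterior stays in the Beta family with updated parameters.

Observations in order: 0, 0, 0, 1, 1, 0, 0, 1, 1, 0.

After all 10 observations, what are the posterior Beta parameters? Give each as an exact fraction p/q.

alpha=31/5, beta=29/4

obs 1: x=0 → posterior Beta(11/5, 9/4)
obs 2: x=0 → posterior Beta(11/5, 13/4)
obs 3: x=0 → posterior Beta(11/5, 17/4)
obs 4: x=1 → posterior Beta(16/5, 17/4)
obs 5: x=1 → posterior Beta(21/5, 17/4)
obs 6: x=0 → posterior Beta(21/5, 21/4)
obs 7: x=0 → posterior Beta(21/5, 25/4)
obs 8: x=1 → posterior Beta(26/5, 25/4)
obs 9: x=1 → posterior Beta(31/5, 25/4)
obs 10: x=0 → posterior Beta(31/5, 29/4)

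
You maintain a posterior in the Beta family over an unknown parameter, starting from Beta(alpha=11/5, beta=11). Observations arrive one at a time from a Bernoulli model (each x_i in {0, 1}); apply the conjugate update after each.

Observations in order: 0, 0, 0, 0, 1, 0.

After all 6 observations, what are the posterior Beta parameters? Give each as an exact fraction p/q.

alpha=16/5, beta=16

obs 1: x=0 → posterior Beta(11/5, 12)
obs 2: x=0 → posterior Beta(11/5, 13)
obs 3: x=0 → posterior Beta(11/5, 14)
obs 4: x=0 → posterior Beta(11/5, 15)
obs 5: x=1 → posterior Beta(16/5, 15)
obs 6: x=0 → posterior Beta(16/5, 16)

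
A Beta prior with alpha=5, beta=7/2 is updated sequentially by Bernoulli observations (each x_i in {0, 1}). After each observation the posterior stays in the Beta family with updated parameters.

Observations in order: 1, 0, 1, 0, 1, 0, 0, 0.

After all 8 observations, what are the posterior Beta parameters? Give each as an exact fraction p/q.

obs 1: x=1 → posterior Beta(6, 7/2)
obs 2: x=0 → posterior Beta(6, 9/2)
obs 3: x=1 → posterior Beta(7, 9/2)
obs 4: x=0 → posterior Beta(7, 11/2)
obs 5: x=1 → posterior Beta(8, 11/2)
obs 6: x=0 → posterior Beta(8, 13/2)
obs 7: x=0 → posterior Beta(8, 15/2)
obs 8: x=0 → posterior Beta(8, 17/2)

alpha=8, beta=17/2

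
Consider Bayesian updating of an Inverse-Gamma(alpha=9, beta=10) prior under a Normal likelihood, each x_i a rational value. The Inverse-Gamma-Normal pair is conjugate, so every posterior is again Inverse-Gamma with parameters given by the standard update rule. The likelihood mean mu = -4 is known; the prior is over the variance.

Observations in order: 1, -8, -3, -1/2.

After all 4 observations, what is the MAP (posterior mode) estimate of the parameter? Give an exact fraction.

obs 1: x=1 → posterior Inverse-Gamma(19/2, 45/2)
obs 2: x=-8 → posterior Inverse-Gamma(10, 61/2)
obs 3: x=-3 → posterior Inverse-Gamma(21/2, 31)
obs 4: x=-1/2 → posterior Inverse-Gamma(11, 297/8)

99/32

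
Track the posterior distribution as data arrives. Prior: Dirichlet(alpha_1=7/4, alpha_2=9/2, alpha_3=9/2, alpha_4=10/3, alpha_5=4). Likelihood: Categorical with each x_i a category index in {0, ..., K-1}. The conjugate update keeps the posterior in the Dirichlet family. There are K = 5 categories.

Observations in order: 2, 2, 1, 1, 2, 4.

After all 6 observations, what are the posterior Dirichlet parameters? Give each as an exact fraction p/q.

obs 1: x=2 → posterior Dirichlet(7/4, 9/2, 11/2, 10/3, 4)
obs 2: x=2 → posterior Dirichlet(7/4, 9/2, 13/2, 10/3, 4)
obs 3: x=1 → posterior Dirichlet(7/4, 11/2, 13/2, 10/3, 4)
obs 4: x=1 → posterior Dirichlet(7/4, 13/2, 13/2, 10/3, 4)
obs 5: x=2 → posterior Dirichlet(7/4, 13/2, 15/2, 10/3, 4)
obs 6: x=4 → posterior Dirichlet(7/4, 13/2, 15/2, 10/3, 5)

alpha_1=7/4, alpha_2=13/2, alpha_3=15/2, alpha_4=10/3, alpha_5=5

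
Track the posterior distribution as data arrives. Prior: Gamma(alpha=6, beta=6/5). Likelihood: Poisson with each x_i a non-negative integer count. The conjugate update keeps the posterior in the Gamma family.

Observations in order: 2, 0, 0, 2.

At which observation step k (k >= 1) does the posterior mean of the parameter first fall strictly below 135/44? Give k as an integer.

k = 2

obs 1: x=2 → posterior Gamma(8, 11/5)
obs 2: x=0 → posterior Gamma(8, 16/5)
obs 3: x=0 → posterior Gamma(8, 21/5)
obs 4: x=2 → posterior Gamma(10, 26/5)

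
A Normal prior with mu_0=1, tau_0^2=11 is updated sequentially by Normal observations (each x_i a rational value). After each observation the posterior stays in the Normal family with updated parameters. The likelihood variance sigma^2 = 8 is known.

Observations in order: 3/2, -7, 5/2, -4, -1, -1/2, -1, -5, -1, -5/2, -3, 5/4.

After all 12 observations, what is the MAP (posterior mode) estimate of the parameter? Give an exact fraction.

obs 1: x=3/2 → posterior Normal(49/38, 88/19)
obs 2: x=-7 → posterior Normal(-7/4, 44/15)
obs 3: x=5/2 → posterior Normal(-25/41, 88/41)
obs 4: x=-4 → posterior Normal(-69/52, 22/13)
obs 5: x=-1 → posterior Normal(-80/63, 88/63)
obs 6: x=-1/2 → posterior Normal(-171/148, 44/37)
obs 7: x=-1 → posterior Normal(-193/170, 88/85)
obs 8: x=-5 → posterior Normal(-101/64, 11/12)
obs 9: x=-1 → posterior Normal(-325/214, 88/107)
obs 10: x=-5/2 → posterior Normal(-95/59, 44/59)
obs 11: x=-3 → posterior Normal(-223/129, 88/129)
obs 12: x=5/4 → posterior Normal(-837/560, 22/35)

-837/560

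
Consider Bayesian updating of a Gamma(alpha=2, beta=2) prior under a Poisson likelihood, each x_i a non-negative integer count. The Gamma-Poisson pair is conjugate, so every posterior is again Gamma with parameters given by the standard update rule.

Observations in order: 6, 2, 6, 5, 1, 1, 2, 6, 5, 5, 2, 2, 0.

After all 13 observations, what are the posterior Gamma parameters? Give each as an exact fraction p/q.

obs 1: x=6 → posterior Gamma(8, 3)
obs 2: x=2 → posterior Gamma(10, 4)
obs 3: x=6 → posterior Gamma(16, 5)
obs 4: x=5 → posterior Gamma(21, 6)
obs 5: x=1 → posterior Gamma(22, 7)
obs 6: x=1 → posterior Gamma(23, 8)
obs 7: x=2 → posterior Gamma(25, 9)
obs 8: x=6 → posterior Gamma(31, 10)
obs 9: x=5 → posterior Gamma(36, 11)
obs 10: x=5 → posterior Gamma(41, 12)
obs 11: x=2 → posterior Gamma(43, 13)
obs 12: x=2 → posterior Gamma(45, 14)
obs 13: x=0 → posterior Gamma(45, 15)

alpha=45, beta=15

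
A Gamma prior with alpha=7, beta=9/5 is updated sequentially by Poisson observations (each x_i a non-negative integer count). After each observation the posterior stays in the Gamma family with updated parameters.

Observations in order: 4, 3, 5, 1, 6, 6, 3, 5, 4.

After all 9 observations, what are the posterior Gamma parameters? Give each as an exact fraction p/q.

alpha=44, beta=54/5

obs 1: x=4 → posterior Gamma(11, 14/5)
obs 2: x=3 → posterior Gamma(14, 19/5)
obs 3: x=5 → posterior Gamma(19, 24/5)
obs 4: x=1 → posterior Gamma(20, 29/5)
obs 5: x=6 → posterior Gamma(26, 34/5)
obs 6: x=6 → posterior Gamma(32, 39/5)
obs 7: x=3 → posterior Gamma(35, 44/5)
obs 8: x=5 → posterior Gamma(40, 49/5)
obs 9: x=4 → posterior Gamma(44, 54/5)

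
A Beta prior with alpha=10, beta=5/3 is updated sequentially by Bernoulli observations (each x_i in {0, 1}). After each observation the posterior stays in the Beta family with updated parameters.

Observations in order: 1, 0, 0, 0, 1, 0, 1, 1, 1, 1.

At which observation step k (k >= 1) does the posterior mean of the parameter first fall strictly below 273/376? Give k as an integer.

obs 1: x=1 → posterior Beta(11, 5/3)
obs 2: x=0 → posterior Beta(11, 8/3)
obs 3: x=0 → posterior Beta(11, 11/3)
obs 4: x=0 → posterior Beta(11, 14/3)
obs 5: x=1 → posterior Beta(12, 14/3)
obs 6: x=0 → posterior Beta(12, 17/3)
obs 7: x=1 → posterior Beta(13, 17/3)
obs 8: x=1 → posterior Beta(14, 17/3)
obs 9: x=1 → posterior Beta(15, 17/3)
obs 10: x=1 → posterior Beta(16, 17/3)

k = 4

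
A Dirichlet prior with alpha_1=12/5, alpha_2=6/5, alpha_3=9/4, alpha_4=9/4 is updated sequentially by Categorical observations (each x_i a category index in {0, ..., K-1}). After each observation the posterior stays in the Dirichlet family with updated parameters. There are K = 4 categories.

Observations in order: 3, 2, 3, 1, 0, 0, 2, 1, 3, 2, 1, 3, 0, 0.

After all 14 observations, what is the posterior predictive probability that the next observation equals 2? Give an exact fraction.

obs 1: x=3 → posterior Dirichlet(12/5, 6/5, 9/4, 13/4)
obs 2: x=2 → posterior Dirichlet(12/5, 6/5, 13/4, 13/4)
obs 3: x=3 → posterior Dirichlet(12/5, 6/5, 13/4, 17/4)
obs 4: x=1 → posterior Dirichlet(12/5, 11/5, 13/4, 17/4)
obs 5: x=0 → posterior Dirichlet(17/5, 11/5, 13/4, 17/4)
obs 6: x=0 → posterior Dirichlet(22/5, 11/5, 13/4, 17/4)
obs 7: x=2 → posterior Dirichlet(22/5, 11/5, 17/4, 17/4)
obs 8: x=1 → posterior Dirichlet(22/5, 16/5, 17/4, 17/4)
obs 9: x=3 → posterior Dirichlet(22/5, 16/5, 17/4, 21/4)
obs 10: x=2 → posterior Dirichlet(22/5, 16/5, 21/4, 21/4)
obs 11: x=1 → posterior Dirichlet(22/5, 21/5, 21/4, 21/4)
obs 12: x=3 → posterior Dirichlet(22/5, 21/5, 21/4, 25/4)
obs 13: x=0 → posterior Dirichlet(27/5, 21/5, 21/4, 25/4)
obs 14: x=0 → posterior Dirichlet(32/5, 21/5, 21/4, 25/4)

105/442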